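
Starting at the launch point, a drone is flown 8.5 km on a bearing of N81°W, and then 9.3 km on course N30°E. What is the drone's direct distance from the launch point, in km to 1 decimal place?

Leg 1 (N81°W, 8.5 km): east 8.5 sin 279° = -8.40, north 8.5 cos 279° = 1.33
Leg 2 (N30°E, 9.3 km): east 9.3 sin 30° = 4.65, north 9.3 cos 30° = 8.05
Net: -3.75 east, 9.38 north. Distance = √((-3.75)² + (9.38)²) = 10.104 km.

10.1 km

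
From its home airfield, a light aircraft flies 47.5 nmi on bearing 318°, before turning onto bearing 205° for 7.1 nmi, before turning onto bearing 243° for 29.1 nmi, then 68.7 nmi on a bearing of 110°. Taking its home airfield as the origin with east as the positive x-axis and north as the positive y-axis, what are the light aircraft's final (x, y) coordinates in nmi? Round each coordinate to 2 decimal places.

Leg 1 (318°, 47.5 nmi): east 47.5 sin 318° = -31.78, north 47.5 cos 318° = 35.30
Leg 2 (205°, 7.1 nmi): east 7.1 sin 205° = -3.00, north 7.1 cos 205° = -6.43
Leg 3 (243°, 29.1 nmi): east 29.1 sin 243° = -25.93, north 29.1 cos 243° = -13.21
Leg 4 (110°, 68.7 nmi): east 68.7 sin 110° = 64.56, north 68.7 cos 110° = -23.50
Summing: 3.84 nmi east, -7.84 nmi north → (3.84, -7.84).

(3.84, -7.84)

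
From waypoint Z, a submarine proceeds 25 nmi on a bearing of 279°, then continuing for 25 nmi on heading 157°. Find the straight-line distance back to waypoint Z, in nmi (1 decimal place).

24.2 nmi

Leg 1 (279°, 25 nmi): east 25 sin 279° = -24.69, north 25 cos 279° = 3.91
Leg 2 (157°, 25 nmi): east 25 sin 157° = 9.77, north 25 cos 157° = -23.01
Net: -14.92 east, -19.10 north. Distance = √((-14.92)² + (-19.10)²) = 24.240 nmi.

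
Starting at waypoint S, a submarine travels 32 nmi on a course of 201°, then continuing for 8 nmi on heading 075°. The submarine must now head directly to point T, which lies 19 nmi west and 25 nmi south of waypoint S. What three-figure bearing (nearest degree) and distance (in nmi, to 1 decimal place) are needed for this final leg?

Leg 1 (201°, 32 nmi): east 32 sin 201° = -11.47, north 32 cos 201° = -29.87
Leg 2 (075°, 8 nmi): east 8 sin 75° = 7.73, north 8 cos 75° = 2.07
Current position: (-3.74, -27.80). Target: (-19, -25). Remaining: Δeast = -15.26, Δnorth = 2.80.
Bearing = atan2(-15.26, 2.80) mod 360° = 280.41°; distance = √((-15.26)² + (2.80)²) = 15.515 nmi.

280°, 15.5 nmi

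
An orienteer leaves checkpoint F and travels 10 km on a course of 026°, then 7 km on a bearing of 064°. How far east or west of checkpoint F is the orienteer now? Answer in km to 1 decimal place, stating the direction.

10.7 km east

Leg 1 (026°, 10 km): east 10 sin 26° = 4.38, north 10 cos 26° = 8.99
Leg 2 (064°, 7 km): east 7 sin 64° = 6.29, north 7 cos 64° = 3.07
Net east component: 10.68 km.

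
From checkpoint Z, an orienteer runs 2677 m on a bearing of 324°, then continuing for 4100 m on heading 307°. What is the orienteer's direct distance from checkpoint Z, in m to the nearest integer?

6706 m

Leg 1 (324°, 2677 m): east 2677 sin 324° = -1573.50, north 2677 cos 324° = 2165.74
Leg 2 (307°, 4100 m): east 4100 sin 307° = -3274.41, north 4100 cos 307° = 2467.44
Net: -4847.91 east, 4633.18 north. Distance = √((-4847.91)² + (4633.18)²) = 6705.860 m.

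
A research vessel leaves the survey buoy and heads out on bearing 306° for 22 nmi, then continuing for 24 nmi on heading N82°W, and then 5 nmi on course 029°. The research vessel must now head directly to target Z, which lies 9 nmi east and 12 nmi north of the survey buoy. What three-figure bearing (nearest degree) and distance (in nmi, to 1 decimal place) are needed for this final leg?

Leg 1 (306°, 22 nmi): east 22 sin 306° = -17.80, north 22 cos 306° = 12.93
Leg 2 (N82°W, 24 nmi): east 24 sin 278° = -23.77, north 24 cos 278° = 3.34
Leg 3 (029°, 5 nmi): east 5 sin 29° = 2.42, north 5 cos 29° = 4.37
Current position: (-39.14, 20.64). Target: (9, 12). Remaining: Δeast = 48.14, Δnorth = -8.64.
Bearing = atan2(48.14, -8.64) mod 360° = 100.18°; distance = √((48.14)² + (-8.64)²) = 48.911 nmi.

100°, 48.9 nmi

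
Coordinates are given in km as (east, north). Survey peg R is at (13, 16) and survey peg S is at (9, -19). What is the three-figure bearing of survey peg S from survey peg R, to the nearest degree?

187°

Δeast = 9 − 13 = -4.00; Δnorth = -19 − 16 = -35.00.
Bearing = atan2(Δeast, Δnorth) mod 360° = 186.52° ≈ 187°.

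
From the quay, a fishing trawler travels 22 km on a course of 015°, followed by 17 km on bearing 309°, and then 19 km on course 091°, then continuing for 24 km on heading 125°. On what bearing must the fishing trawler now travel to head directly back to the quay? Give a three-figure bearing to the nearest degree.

Leg 1 (015°, 22 km): east 22 sin 15° = 5.69, north 22 cos 15° = 21.25
Leg 2 (309°, 17 km): east 17 sin 309° = -13.21, north 17 cos 309° = 10.70
Leg 3 (091°, 19 km): east 19 sin 91° = 19.00, north 19 cos 91° = -0.33
Leg 4 (125°, 24 km): east 24 sin 125° = 19.66, north 24 cos 125° = -13.77
Net displacement: 31.14 east, 17.85 north. Direction back to start is (-31.14, -17.85): bearing = atan2(-31.14, -17.85) mod 360° = 240.18° ≈ 240°.

240°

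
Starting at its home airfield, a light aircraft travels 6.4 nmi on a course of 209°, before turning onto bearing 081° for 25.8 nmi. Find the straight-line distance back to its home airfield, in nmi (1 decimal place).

Leg 1 (209°, 6.4 nmi): east 6.4 sin 209° = -3.10, north 6.4 cos 209° = -5.60
Leg 2 (081°, 25.8 nmi): east 25.8 sin 81° = 25.48, north 25.8 cos 81° = 4.04
Net: 22.38 east, -1.56 north. Distance = √((22.38)² + (-1.56)²) = 22.434 nmi.

22.4 nmi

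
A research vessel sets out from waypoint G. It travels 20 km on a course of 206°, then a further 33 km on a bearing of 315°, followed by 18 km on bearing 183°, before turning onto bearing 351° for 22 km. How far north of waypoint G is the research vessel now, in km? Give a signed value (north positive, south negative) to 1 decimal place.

9.1 km

Leg 1 (206°, 20 km): east 20 sin 206° = -8.77, north 20 cos 206° = -17.98
Leg 2 (315°, 33 km): east 33 sin 315° = -23.33, north 33 cos 315° = 23.33
Leg 3 (183°, 18 km): east 18 sin 183° = -0.94, north 18 cos 183° = -17.98
Leg 4 (351°, 22 km): east 22 sin 351° = -3.44, north 22 cos 351° = 21.73
Net north component: 9.11 km.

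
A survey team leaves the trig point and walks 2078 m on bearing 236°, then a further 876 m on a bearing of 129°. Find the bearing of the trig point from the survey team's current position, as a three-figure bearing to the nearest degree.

031°

Leg 1 (236°, 2078 m): east 2078 sin 236° = -1722.74, north 2078 cos 236° = -1162.00
Leg 2 (129°, 876 m): east 876 sin 129° = 680.78, north 876 cos 129° = -551.28
Net displacement: -1041.96 east, -1713.29 north. Direction back to start is (1041.96, 1713.29): bearing = atan2(1041.96, 1713.29) mod 360° = 31.31° ≈ 031°.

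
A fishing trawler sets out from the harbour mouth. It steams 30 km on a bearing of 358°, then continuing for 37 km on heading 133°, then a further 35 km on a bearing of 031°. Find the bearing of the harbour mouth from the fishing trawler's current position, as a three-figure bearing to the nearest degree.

232°

Leg 1 (358°, 30 km): east 30 sin 358° = -1.05, north 30 cos 358° = 29.98
Leg 2 (133°, 37 km): east 37 sin 133° = 27.06, north 37 cos 133° = -25.23
Leg 3 (031°, 35 km): east 35 sin 31° = 18.03, north 35 cos 31° = 30.00
Net displacement: 44.04 east, 34.75 north. Direction back to start is (-44.04, -34.75): bearing = atan2(-44.04, -34.75) mod 360° = 231.73° ≈ 232°.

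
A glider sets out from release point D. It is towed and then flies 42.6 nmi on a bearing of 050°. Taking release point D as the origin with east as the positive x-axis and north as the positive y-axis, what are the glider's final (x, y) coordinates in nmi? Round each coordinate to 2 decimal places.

Leg 1 (050°, 42.6 nmi): east 42.6 sin 50° = 32.63, north 42.6 cos 50° = 27.38
Summing: 32.63 nmi east, 27.38 nmi north → (32.63, 27.38).

(32.63, 27.38)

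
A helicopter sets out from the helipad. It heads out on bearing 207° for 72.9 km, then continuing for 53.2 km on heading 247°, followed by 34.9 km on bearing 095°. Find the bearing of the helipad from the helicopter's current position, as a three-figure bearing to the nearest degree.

028°

Leg 1 (207°, 72.9 km): east 72.9 sin 207° = -33.10, north 72.9 cos 207° = -64.95
Leg 2 (247°, 53.2 km): east 53.2 sin 247° = -48.97, north 53.2 cos 247° = -20.79
Leg 3 (095°, 34.9 km): east 34.9 sin 95° = 34.77, north 34.9 cos 95° = -3.04
Net displacement: -47.30 east, -88.78 north. Direction back to start is (47.30, 88.78): bearing = atan2(47.30, 88.78) mod 360° = 28.05° ≈ 028°.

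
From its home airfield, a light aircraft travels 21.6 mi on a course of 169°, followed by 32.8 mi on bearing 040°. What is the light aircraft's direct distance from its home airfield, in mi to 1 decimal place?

25.5 mi

Leg 1 (169°, 21.6 mi): east 21.6 sin 169° = 4.12, north 21.6 cos 169° = -21.20
Leg 2 (040°, 32.8 mi): east 32.8 sin 40° = 21.08, north 32.8 cos 40° = 25.13
Net: 25.20 east, 3.92 north. Distance = √((25.20)² + (3.92)²) = 25.508 mi.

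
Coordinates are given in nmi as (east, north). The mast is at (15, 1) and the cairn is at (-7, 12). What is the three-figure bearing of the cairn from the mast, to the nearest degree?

297°

Δeast = -7 − 15 = -22.00; Δnorth = 12 − 1 = 11.00.
Bearing = atan2(Δeast, Δnorth) mod 360° = 296.57° ≈ 297°.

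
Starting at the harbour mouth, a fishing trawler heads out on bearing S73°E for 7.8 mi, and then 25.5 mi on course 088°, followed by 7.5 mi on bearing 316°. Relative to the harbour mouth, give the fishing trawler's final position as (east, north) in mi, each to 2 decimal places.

(27.73, 4.00)

Leg 1 (S73°E, 7.8 mi): east 7.8 sin 107° = 7.46, north 7.8 cos 107° = -2.28
Leg 2 (088°, 25.5 mi): east 25.5 sin 88° = 25.48, north 25.5 cos 88° = 0.89
Leg 3 (316°, 7.5 mi): east 7.5 sin 316° = -5.21, north 7.5 cos 316° = 5.40
Summing: 27.73 mi east, 4.00 mi north → (27.73, 4.00).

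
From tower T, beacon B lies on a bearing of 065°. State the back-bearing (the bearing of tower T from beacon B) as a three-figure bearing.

245°

Back-bearing = 065° + 180° = 245°.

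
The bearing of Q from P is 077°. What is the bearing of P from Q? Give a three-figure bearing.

Back-bearing = 077° + 180° = 257°.

257°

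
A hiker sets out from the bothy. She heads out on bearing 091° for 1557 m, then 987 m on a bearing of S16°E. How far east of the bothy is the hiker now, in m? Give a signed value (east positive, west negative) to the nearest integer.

Leg 1 (091°, 1557 m): east 1557 sin 91° = 1556.76, north 1557 cos 91° = -27.17
Leg 2 (S16°E, 987 m): east 987 sin 164° = 272.05, north 987 cos 164° = -948.77
Net east component: 1828.82 m.

1829 m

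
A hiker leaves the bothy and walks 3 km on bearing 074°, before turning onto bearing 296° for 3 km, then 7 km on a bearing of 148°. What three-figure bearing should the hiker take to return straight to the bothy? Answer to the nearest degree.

Leg 1 (074°, 3 km): east 3 sin 74° = 2.88, north 3 cos 74° = 0.83
Leg 2 (296°, 3 km): east 3 sin 296° = -2.70, north 3 cos 296° = 1.32
Leg 3 (148°, 7 km): east 7 sin 148° = 3.71, north 7 cos 148° = -5.94
Net displacement: 3.90 east, -3.79 north. Direction back to start is (-3.90, 3.79): bearing = atan2(-3.90, 3.79) mod 360° = 314.24° ≈ 314°.

314°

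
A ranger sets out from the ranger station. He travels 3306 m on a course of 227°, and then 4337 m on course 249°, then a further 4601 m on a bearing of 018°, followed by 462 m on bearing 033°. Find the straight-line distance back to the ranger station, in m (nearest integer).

Leg 1 (227°, 3306 m): east 3306 sin 227° = -2417.86, north 3306 cos 227° = -2254.69
Leg 2 (249°, 4337 m): east 4337 sin 249° = -4048.94, north 4337 cos 249° = -1554.24
Leg 3 (018°, 4601 m): east 4601 sin 18° = 1421.79, north 4601 cos 18° = 4375.81
Leg 4 (033°, 462 m): east 462 sin 33° = 251.62, north 462 cos 33° = 387.47
Net: -4793.38 east, 954.35 north. Distance = √((-4793.38)² + (954.35)²) = 4887.464 m.

4887 m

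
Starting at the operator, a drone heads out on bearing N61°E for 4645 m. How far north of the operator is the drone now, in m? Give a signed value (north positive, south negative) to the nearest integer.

2252 m

Leg 1 (N61°E, 4645 m): east 4645 sin 61° = 4062.61, north 4645 cos 61° = 2251.94
Net north component: 2251.94 m.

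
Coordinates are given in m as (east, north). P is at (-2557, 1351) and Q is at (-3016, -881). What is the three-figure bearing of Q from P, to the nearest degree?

192°

Δeast = -3016 − -2557 = -459.00; Δnorth = -881 − 1351 = -2232.00.
Bearing = atan2(Δeast, Δnorth) mod 360° = 191.62° ≈ 192°.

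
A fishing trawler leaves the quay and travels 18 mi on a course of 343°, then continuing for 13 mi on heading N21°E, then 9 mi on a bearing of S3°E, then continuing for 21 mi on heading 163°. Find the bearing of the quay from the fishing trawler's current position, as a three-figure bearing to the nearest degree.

Leg 1 (343°, 18 mi): east 18 sin 343° = -5.26, north 18 cos 343° = 17.21
Leg 2 (N21°E, 13 mi): east 13 sin 21° = 4.66, north 13 cos 21° = 12.14
Leg 3 (S3°E, 9 mi): east 9 sin 177° = 0.47, north 9 cos 177° = -8.99
Leg 4 (163°, 21 mi): east 21 sin 163° = 6.14, north 21 cos 163° = -20.08
Net displacement: 6.01 east, 0.28 north. Direction back to start is (-6.01, -0.28): bearing = atan2(-6.01, -0.28) mod 360° = 267.33° ≈ 267°.

267°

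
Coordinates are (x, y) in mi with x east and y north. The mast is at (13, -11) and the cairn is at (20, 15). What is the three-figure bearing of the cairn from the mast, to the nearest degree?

Δeast = 20 − 13 = 7.00; Δnorth = 15 − -11 = 26.00.
Bearing = atan2(Δeast, Δnorth) mod 360° = 15.07° ≈ 015°.

015°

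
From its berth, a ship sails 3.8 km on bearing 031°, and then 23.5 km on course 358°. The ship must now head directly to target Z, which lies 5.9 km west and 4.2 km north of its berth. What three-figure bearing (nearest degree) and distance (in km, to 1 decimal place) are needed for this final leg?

197°, 23.6 km

Leg 1 (031°, 3.8 km): east 3.8 sin 31° = 1.96, north 3.8 cos 31° = 3.26
Leg 2 (358°, 23.5 km): east 23.5 sin 358° = -0.82, north 23.5 cos 358° = 23.49
Current position: (1.14, 26.74). Target: (-5.9, 4.2). Remaining: Δeast = -7.04, Δnorth = -22.54.
Bearing = atan2(-7.04, -22.54) mod 360° = 197.34°; distance = √((-7.04)² + (-22.54)²) = 23.616 km.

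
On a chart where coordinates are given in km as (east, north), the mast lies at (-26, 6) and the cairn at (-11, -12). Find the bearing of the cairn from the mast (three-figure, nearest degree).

140°

Δeast = -11 − -26 = 15.00; Δnorth = -12 − 6 = -18.00.
Bearing = atan2(Δeast, Δnorth) mod 360° = 140.19° ≈ 140°.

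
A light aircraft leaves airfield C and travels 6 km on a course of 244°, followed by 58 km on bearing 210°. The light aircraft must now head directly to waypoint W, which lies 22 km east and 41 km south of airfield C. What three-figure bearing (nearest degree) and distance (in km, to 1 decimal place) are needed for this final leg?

Leg 1 (244°, 6 km): east 6 sin 244° = -5.39, north 6 cos 244° = -2.63
Leg 2 (210°, 58 km): east 58 sin 210° = -29.00, north 58 cos 210° = -50.23
Current position: (-34.39, -52.86). Target: (22, -41). Remaining: Δeast = 56.39, Δnorth = 11.86.
Bearing = atan2(56.39, 11.86) mod 360° = 78.12°; distance = √((56.39)² + (11.86)²) = 57.626 km.

078°, 57.6 km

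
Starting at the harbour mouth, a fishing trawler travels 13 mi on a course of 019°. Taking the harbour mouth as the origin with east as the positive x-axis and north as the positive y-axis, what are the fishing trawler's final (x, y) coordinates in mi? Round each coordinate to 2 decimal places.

Leg 1 (019°, 13 mi): east 13 sin 19° = 4.23, north 13 cos 19° = 12.29
Summing: 4.23 mi east, 12.29 mi north → (4.23, 12.29).

(4.23, 12.29)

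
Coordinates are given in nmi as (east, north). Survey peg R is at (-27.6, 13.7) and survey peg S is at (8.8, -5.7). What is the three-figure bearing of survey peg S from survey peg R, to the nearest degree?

Δeast = 8.8 − -27.6 = 36.40; Δnorth = -5.7 − 13.7 = -19.40.
Bearing = atan2(Δeast, Δnorth) mod 360° = 118.06° ≈ 118°.

118°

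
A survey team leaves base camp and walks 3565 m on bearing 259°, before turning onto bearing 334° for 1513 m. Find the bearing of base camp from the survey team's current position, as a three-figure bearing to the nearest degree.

Leg 1 (259°, 3565 m): east 3565 sin 259° = -3499.50, north 3565 cos 259° = -680.23
Leg 2 (334°, 1513 m): east 1513 sin 334° = -663.26, north 1513 cos 334° = 1359.88
Net displacement: -4162.76 east, 679.64 north. Direction back to start is (4162.76, -679.64): bearing = atan2(4162.76, -679.64) mod 360° = 99.27° ≈ 099°.

099°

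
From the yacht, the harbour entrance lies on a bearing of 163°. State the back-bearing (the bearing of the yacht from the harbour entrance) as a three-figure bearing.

Back-bearing = 163° + 180° = 343°.

343°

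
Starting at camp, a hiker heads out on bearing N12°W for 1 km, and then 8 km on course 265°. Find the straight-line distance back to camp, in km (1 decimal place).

Leg 1 (N12°W, 1 km): east 1 sin 348° = -0.21, north 1 cos 348° = 0.98
Leg 2 (265°, 8 km): east 8 sin 265° = -7.97, north 8 cos 265° = -0.70
Net: -8.18 east, 0.28 north. Distance = √((-8.18)² + (0.28)²) = 8.182 km.

8.2 km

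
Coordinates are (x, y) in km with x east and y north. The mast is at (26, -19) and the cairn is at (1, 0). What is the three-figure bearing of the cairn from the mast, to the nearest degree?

Δeast = 1 − 26 = -25.00; Δnorth = 0 − -19 = 19.00.
Bearing = atan2(Δeast, Δnorth) mod 360° = 307.23° ≈ 307°.

307°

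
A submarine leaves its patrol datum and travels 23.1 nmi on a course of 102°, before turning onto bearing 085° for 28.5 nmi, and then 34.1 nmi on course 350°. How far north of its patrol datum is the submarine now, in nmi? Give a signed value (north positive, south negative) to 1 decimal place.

Leg 1 (102°, 23.1 nmi): east 23.1 sin 102° = 22.60, north 23.1 cos 102° = -4.80
Leg 2 (085°, 28.5 nmi): east 28.5 sin 85° = 28.39, north 28.5 cos 85° = 2.48
Leg 3 (350°, 34.1 nmi): east 34.1 sin 350° = -5.92, north 34.1 cos 350° = 33.58
Net north component: 31.26 nmi.

31.3 nmi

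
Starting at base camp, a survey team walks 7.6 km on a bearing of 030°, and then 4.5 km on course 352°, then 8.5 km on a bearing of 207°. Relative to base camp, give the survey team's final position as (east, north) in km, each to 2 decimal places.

Leg 1 (030°, 7.6 km): east 7.6 sin 30° = 3.80, north 7.6 cos 30° = 6.58
Leg 2 (352°, 4.5 km): east 4.5 sin 352° = -0.63, north 4.5 cos 352° = 4.46
Leg 3 (207°, 8.5 km): east 8.5 sin 207° = -3.86, north 8.5 cos 207° = -7.57
Summing: -0.69 km east, 3.46 km north → (-0.69, 3.46).

(-0.69, 3.46)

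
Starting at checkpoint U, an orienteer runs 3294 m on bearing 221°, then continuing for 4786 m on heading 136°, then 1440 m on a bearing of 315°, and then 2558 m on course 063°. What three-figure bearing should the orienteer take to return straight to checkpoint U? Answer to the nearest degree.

327°

Leg 1 (221°, 3294 m): east 3294 sin 221° = -2161.06, north 3294 cos 221° = -2486.01
Leg 2 (136°, 4786 m): east 4786 sin 136° = 3324.63, north 4786 cos 136° = -3442.76
Leg 3 (315°, 1440 m): east 1440 sin 315° = -1018.23, north 1440 cos 315° = 1018.23
Leg 4 (063°, 2558 m): east 2558 sin 63° = 2279.19, north 2558 cos 63° = 1161.31
Net displacement: 2424.54 east, -3749.23 north. Direction back to start is (-2424.54, 3749.23): bearing = atan2(-2424.54, 3749.23) mod 360° = 327.11° ≈ 327°.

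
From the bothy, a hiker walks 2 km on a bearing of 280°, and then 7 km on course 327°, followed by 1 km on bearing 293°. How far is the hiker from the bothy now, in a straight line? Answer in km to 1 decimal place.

9.4 km

Leg 1 (280°, 2 km): east 2 sin 280° = -1.97, north 2 cos 280° = 0.35
Leg 2 (327°, 7 km): east 7 sin 327° = -3.81, north 7 cos 327° = 5.87
Leg 3 (293°, 1 km): east 1 sin 293° = -0.92, north 1 cos 293° = 0.39
Net: -6.70 east, 6.61 north. Distance = √((-6.70)² + (6.61)²) = 9.413 km.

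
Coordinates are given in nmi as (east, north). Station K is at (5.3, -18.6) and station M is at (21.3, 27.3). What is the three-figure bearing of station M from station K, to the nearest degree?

Δeast = 21.3 − 5.3 = 16.00; Δnorth = 27.3 − -18.6 = 45.90.
Bearing = atan2(Δeast, Δnorth) mod 360° = 19.22° ≈ 019°.

019°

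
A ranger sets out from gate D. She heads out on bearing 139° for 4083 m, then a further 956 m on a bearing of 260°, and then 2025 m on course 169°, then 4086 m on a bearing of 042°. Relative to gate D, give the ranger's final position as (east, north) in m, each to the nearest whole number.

(4858, -2199)

Leg 1 (139°, 4083 m): east 4083 sin 139° = 2678.69, north 4083 cos 139° = -3081.48
Leg 2 (260°, 956 m): east 956 sin 260° = -941.48, north 956 cos 260° = -166.01
Leg 3 (169°, 2025 m): east 2025 sin 169° = 386.39, north 2025 cos 169° = -1987.80
Leg 4 (042°, 4086 m): east 4086 sin 42° = 2734.07, north 4086 cos 42° = 3036.49
Summing: 4857.67 m east, -2198.79 m north → (4858, -2199).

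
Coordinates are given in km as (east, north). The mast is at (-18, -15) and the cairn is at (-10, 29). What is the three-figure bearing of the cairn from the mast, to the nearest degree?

010°

Δeast = -10 − -18 = 8.00; Δnorth = 29 − -15 = 44.00.
Bearing = atan2(Δeast, Δnorth) mod 360° = 10.30° ≈ 010°.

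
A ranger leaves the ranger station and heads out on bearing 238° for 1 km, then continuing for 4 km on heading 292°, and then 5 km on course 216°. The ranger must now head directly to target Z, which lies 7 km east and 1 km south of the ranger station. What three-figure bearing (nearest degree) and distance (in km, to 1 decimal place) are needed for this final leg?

082°, 14.6 km

Leg 1 (238°, 1 km): east 1 sin 238° = -0.85, north 1 cos 238° = -0.53
Leg 2 (292°, 4 km): east 4 sin 292° = -3.71, north 4 cos 292° = 1.50
Leg 3 (216°, 5 km): east 5 sin 216° = -2.94, north 5 cos 216° = -4.05
Current position: (-7.50, -3.08). Target: (7, -1). Remaining: Δeast = 14.50, Δnorth = 2.08.
Bearing = atan2(14.50, 2.08) mod 360° = 81.85°; distance = √((14.50)² + (2.08)²) = 14.644 km.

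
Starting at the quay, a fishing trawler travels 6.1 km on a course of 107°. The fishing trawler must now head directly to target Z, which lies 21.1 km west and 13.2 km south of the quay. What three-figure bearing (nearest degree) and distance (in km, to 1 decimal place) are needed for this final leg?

247°, 29.3 km

Leg 1 (107°, 6.1 km): east 6.1 sin 107° = 5.83, north 6.1 cos 107° = -1.78
Current position: (5.83, -1.78). Target: (-21.1, -13.2). Remaining: Δeast = -26.93, Δnorth = -11.42.
Bearing = atan2(-26.93, -11.42) mod 360° = 247.03°; distance = √((-26.93)² + (-11.42)²) = 29.253 km.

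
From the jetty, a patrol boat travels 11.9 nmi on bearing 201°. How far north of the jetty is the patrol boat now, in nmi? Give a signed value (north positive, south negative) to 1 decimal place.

Leg 1 (201°, 11.9 nmi): east 11.9 sin 201° = -4.26, north 11.9 cos 201° = -11.11
Net north component: -11.11 nmi.

-11.1 nmi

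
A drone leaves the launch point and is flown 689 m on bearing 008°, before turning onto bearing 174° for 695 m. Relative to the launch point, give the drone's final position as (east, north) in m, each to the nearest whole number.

Leg 1 (008°, 689 m): east 689 sin 8° = 95.89, north 689 cos 8° = 682.29
Leg 2 (174°, 695 m): east 695 sin 174° = 72.65, north 695 cos 174° = -691.19
Summing: 168.54 m east, -8.90 m north → (169, -9).

(169, -9)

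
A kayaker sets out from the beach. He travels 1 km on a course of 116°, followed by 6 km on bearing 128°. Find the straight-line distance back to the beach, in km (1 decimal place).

Leg 1 (116°, 1 km): east 1 sin 116° = 0.90, north 1 cos 116° = -0.44
Leg 2 (128°, 6 km): east 6 sin 128° = 4.73, north 6 cos 128° = -3.69
Net: 5.63 east, -4.13 north. Distance = √((5.63)² + (-4.13)²) = 6.981 km.

7.0 km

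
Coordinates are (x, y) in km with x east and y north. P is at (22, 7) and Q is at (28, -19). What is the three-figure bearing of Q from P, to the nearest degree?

Δeast = 28 − 22 = 6.00; Δnorth = -19 − 7 = -26.00.
Bearing = atan2(Δeast, Δnorth) mod 360° = 167.01° ≈ 167°.

167°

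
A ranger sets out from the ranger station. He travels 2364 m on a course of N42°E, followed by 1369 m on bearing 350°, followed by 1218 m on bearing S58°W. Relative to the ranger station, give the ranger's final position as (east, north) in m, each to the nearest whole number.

Leg 1 (N42°E, 2364 m): east 2364 sin 42° = 1581.82, north 2364 cos 42° = 1756.79
Leg 2 (350°, 1369 m): east 1369 sin 350° = -237.72, north 1369 cos 350° = 1348.20
Leg 3 (S58°W, 1218 m): east 1218 sin 238° = -1032.92, north 1218 cos 238° = -645.44
Summing: 311.18 m east, 2459.55 m north → (311, 2460).

(311, 2460)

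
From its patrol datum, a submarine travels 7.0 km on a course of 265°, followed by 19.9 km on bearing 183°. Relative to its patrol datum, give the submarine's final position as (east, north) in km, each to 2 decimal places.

Leg 1 (265°, 7.0 km): east 7.0 sin 265° = -6.97, north 7.0 cos 265° = -0.61
Leg 2 (183°, 19.9 km): east 19.9 sin 183° = -1.04, north 19.9 cos 183° = -19.87
Summing: -8.01 km east, -20.48 km north → (-8.01, -20.48).

(-8.01, -20.48)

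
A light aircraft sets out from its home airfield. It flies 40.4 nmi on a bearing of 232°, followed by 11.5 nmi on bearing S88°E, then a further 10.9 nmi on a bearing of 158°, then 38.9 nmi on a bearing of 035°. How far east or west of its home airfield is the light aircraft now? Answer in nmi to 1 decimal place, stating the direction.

Leg 1 (232°, 40.4 nmi): east 40.4 sin 232° = -31.84, north 40.4 cos 232° = -24.87
Leg 2 (S88°E, 11.5 nmi): east 11.5 sin 92° = 11.49, north 11.5 cos 92° = -0.40
Leg 3 (158°, 10.9 nmi): east 10.9 sin 158° = 4.08, north 10.9 cos 158° = -10.11
Leg 4 (035°, 38.9 nmi): east 38.9 sin 35° = 22.31, north 38.9 cos 35° = 31.87
Net east component: 6.05 nmi.

6.1 nmi east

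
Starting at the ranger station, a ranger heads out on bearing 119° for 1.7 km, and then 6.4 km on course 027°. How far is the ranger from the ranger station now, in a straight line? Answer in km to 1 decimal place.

6.6 km

Leg 1 (119°, 1.7 km): east 1.7 sin 119° = 1.49, north 1.7 cos 119° = -0.82
Leg 2 (027°, 6.4 km): east 6.4 sin 27° = 2.91, north 6.4 cos 27° = 5.70
Net: 4.39 east, 4.88 north. Distance = √((4.39)² + (4.88)²) = 6.564 km.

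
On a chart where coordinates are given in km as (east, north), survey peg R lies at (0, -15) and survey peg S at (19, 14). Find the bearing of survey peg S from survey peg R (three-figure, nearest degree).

033°

Δeast = 19 − 0 = 19.00; Δnorth = 14 − -15 = 29.00.
Bearing = atan2(Δeast, Δnorth) mod 360° = 33.23° ≈ 033°.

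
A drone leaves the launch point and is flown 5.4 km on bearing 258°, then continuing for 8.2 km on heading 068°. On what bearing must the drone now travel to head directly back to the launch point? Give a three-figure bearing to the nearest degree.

230°

Leg 1 (258°, 5.4 km): east 5.4 sin 258° = -5.28, north 5.4 cos 258° = -1.12
Leg 2 (068°, 8.2 km): east 8.2 sin 68° = 7.60, north 8.2 cos 68° = 3.07
Net displacement: 2.32 east, 1.95 north. Direction back to start is (-2.32, -1.95): bearing = atan2(-2.32, -1.95) mod 360° = 229.98° ≈ 230°.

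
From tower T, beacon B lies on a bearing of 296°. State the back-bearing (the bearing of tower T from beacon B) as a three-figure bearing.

116°

Back-bearing = 296° − 180° = 116°.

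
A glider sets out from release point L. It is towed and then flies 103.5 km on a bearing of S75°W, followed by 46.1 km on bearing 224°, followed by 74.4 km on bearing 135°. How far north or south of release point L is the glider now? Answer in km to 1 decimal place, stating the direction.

Leg 1 (S75°W, 103.5 km): east 103.5 sin 255° = -99.97, north 103.5 cos 255° = -26.79
Leg 2 (224°, 46.1 km): east 46.1 sin 224° = -32.02, north 46.1 cos 224° = -33.16
Leg 3 (135°, 74.4 km): east 74.4 sin 135° = 52.61, north 74.4 cos 135° = -52.61
Net north component: -112.56 km.

112.6 km south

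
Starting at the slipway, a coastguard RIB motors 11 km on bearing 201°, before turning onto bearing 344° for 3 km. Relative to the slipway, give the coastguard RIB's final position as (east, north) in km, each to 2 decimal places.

(-4.77, -7.39)

Leg 1 (201°, 11 km): east 11 sin 201° = -3.94, north 11 cos 201° = -10.27
Leg 2 (344°, 3 km): east 3 sin 344° = -0.83, north 3 cos 344° = 2.88
Summing: -4.77 km east, -7.39 km north → (-4.77, -7.39).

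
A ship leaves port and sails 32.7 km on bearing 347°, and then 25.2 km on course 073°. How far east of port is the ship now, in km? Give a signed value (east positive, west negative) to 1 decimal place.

16.7 km

Leg 1 (347°, 32.7 km): east 32.7 sin 347° = -7.36, north 32.7 cos 347° = 31.86
Leg 2 (073°, 25.2 km): east 25.2 sin 73° = 24.10, north 25.2 cos 73° = 7.37
Net east component: 16.74 km.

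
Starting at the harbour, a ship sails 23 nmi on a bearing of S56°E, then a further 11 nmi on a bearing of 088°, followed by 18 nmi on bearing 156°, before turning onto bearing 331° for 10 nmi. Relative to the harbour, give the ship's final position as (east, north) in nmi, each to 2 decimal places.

(32.53, -20.18)

Leg 1 (S56°E, 23 nmi): east 23 sin 124° = 19.07, north 23 cos 124° = -12.86
Leg 2 (088°, 11 nmi): east 11 sin 88° = 10.99, north 11 cos 88° = 0.38
Leg 3 (156°, 18 nmi): east 18 sin 156° = 7.32, north 18 cos 156° = -16.44
Leg 4 (331°, 10 nmi): east 10 sin 331° = -4.85, north 10 cos 331° = 8.75
Summing: 32.53 nmi east, -20.18 nmi north → (32.53, -20.18).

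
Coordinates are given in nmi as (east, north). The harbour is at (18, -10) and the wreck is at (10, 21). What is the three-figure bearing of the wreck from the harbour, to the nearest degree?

Δeast = 10 − 18 = -8.00; Δnorth = 21 − -10 = 31.00.
Bearing = atan2(Δeast, Δnorth) mod 360° = 345.53° ≈ 346°.

346°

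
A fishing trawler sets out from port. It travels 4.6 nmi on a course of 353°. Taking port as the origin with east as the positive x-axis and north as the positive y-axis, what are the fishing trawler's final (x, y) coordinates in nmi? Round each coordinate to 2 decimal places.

Leg 1 (353°, 4.6 nmi): east 4.6 sin 353° = -0.56, north 4.6 cos 353° = 4.57
Summing: -0.56 nmi east, 4.57 nmi north → (-0.56, 4.57).

(-0.56, 4.57)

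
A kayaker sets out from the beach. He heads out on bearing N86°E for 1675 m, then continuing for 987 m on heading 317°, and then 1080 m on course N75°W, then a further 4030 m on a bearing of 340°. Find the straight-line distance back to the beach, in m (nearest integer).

5108 m

Leg 1 (N86°E, 1675 m): east 1675 sin 86° = 1670.92, north 1675 cos 86° = 116.84
Leg 2 (317°, 987 m): east 987 sin 317° = -673.13, north 987 cos 317° = 721.85
Leg 3 (N75°W, 1080 m): east 1080 sin 285° = -1043.20, north 1080 cos 285° = 279.52
Leg 4 (340°, 4030 m): east 4030 sin 340° = -1378.34, north 4030 cos 340° = 3786.96
Net: -1423.75 east, 4905.17 north. Distance = √((-1423.75)² + (4905.17)²) = 5107.622 m.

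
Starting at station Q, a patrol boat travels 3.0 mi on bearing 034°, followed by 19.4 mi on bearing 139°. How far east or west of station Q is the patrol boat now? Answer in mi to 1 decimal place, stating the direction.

14.4 mi east

Leg 1 (034°, 3.0 mi): east 3.0 sin 34° = 1.68, north 3.0 cos 34° = 2.49
Leg 2 (139°, 19.4 mi): east 19.4 sin 139° = 12.73, north 19.4 cos 139° = -14.64
Net east component: 14.41 mi.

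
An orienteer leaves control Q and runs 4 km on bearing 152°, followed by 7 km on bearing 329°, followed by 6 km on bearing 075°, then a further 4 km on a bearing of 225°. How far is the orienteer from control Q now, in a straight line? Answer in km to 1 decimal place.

Leg 1 (152°, 4 km): east 4 sin 152° = 1.88, north 4 cos 152° = -3.53
Leg 2 (329°, 7 km): east 7 sin 329° = -3.61, north 7 cos 329° = 6.00
Leg 3 (075°, 6 km): east 6 sin 75° = 5.80, north 6 cos 75° = 1.55
Leg 4 (225°, 4 km): east 4 sin 225° = -2.83, north 4 cos 225° = -2.83
Net: 1.24 east, 1.19 north. Distance = √((1.24)² + (1.19)²) = 1.720 km.

1.7 km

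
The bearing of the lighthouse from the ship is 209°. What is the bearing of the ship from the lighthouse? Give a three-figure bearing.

Back-bearing = 209° − 180° = 029°.

029°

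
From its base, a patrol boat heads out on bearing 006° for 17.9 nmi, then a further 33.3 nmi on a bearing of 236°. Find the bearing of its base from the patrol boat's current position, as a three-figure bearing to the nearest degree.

Leg 1 (006°, 17.9 nmi): east 17.9 sin 6° = 1.87, north 17.9 cos 6° = 17.80
Leg 2 (236°, 33.3 nmi): east 33.3 sin 236° = -27.61, north 33.3 cos 236° = -18.62
Net displacement: -25.74 east, -0.82 north. Direction back to start is (25.74, 0.82): bearing = atan2(25.74, 0.82) mod 360° = 88.18° ≈ 088°.

088°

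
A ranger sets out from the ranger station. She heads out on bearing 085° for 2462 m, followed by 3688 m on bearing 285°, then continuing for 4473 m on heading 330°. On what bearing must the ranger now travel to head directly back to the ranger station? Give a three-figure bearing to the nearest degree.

146°

Leg 1 (085°, 2462 m): east 2462 sin 85° = 2452.63, north 2462 cos 85° = 214.58
Leg 2 (285°, 3688 m): east 3688 sin 285° = -3562.33, north 3688 cos 285° = 954.52
Leg 3 (330°, 4473 m): east 4473 sin 330° = -2236.50, north 4473 cos 330° = 3873.73
Net displacement: -3346.20 east, 5042.83 north. Direction back to start is (3346.20, -5042.83): bearing = atan2(3346.20, -5042.83) mod 360° = 146.43° ≈ 146°.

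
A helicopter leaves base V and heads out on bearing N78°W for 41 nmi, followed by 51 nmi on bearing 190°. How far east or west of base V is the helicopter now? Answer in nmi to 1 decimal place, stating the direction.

Leg 1 (N78°W, 41 nmi): east 41 sin 282° = -40.10, north 41 cos 282° = 8.52
Leg 2 (190°, 51 nmi): east 51 sin 190° = -8.86, north 51 cos 190° = -50.23
Net east component: -48.96 nmi.

49.0 nmi west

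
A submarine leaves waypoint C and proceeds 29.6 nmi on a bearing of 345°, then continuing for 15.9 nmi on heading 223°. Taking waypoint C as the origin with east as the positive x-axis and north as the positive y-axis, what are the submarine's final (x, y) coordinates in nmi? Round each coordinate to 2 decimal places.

(-18.50, 16.96)

Leg 1 (345°, 29.6 nmi): east 29.6 sin 345° = -7.66, north 29.6 cos 345° = 28.59
Leg 2 (223°, 15.9 nmi): east 15.9 sin 223° = -10.84, north 15.9 cos 223° = -11.63
Summing: -18.50 nmi east, 16.96 nmi north → (-18.50, 16.96).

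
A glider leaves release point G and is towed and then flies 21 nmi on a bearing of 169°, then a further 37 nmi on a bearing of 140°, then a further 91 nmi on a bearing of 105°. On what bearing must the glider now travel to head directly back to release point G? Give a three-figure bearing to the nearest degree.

Leg 1 (169°, 21 nmi): east 21 sin 169° = 4.01, north 21 cos 169° = -20.61
Leg 2 (140°, 37 nmi): east 37 sin 140° = 23.78, north 37 cos 140° = -28.34
Leg 3 (105°, 91 nmi): east 91 sin 105° = 87.90, north 91 cos 105° = -23.55
Net displacement: 115.69 east, -72.51 north. Direction back to start is (-115.69, 72.51): bearing = atan2(-115.69, 72.51) mod 360° = 302.08° ≈ 302°.

302°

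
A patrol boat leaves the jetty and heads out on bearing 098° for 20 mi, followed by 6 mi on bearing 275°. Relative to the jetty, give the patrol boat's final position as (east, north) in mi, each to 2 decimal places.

(13.83, -2.26)

Leg 1 (098°, 20 mi): east 20 sin 98° = 19.81, north 20 cos 98° = -2.78
Leg 2 (275°, 6 mi): east 6 sin 275° = -5.98, north 6 cos 275° = 0.52
Summing: 13.83 mi east, -2.26 mi north → (13.83, -2.26).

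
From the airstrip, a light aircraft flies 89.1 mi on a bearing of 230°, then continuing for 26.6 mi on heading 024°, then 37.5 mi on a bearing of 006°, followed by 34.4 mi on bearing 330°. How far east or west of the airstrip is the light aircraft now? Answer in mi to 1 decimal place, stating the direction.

70.7 mi west

Leg 1 (230°, 89.1 mi): east 89.1 sin 230° = -68.25, north 89.1 cos 230° = -57.27
Leg 2 (024°, 26.6 mi): east 26.6 sin 24° = 10.82, north 26.6 cos 24° = 24.30
Leg 3 (006°, 37.5 mi): east 37.5 sin 6° = 3.92, north 37.5 cos 6° = 37.29
Leg 4 (330°, 34.4 mi): east 34.4 sin 330° = -17.20, north 34.4 cos 330° = 29.79
Net east component: -70.72 mi.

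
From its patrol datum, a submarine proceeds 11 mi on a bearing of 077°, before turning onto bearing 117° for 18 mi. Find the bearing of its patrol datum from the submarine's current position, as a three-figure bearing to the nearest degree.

282°

Leg 1 (077°, 11 mi): east 11 sin 77° = 10.72, north 11 cos 77° = 2.47
Leg 2 (117°, 18 mi): east 18 sin 117° = 16.04, north 18 cos 117° = -8.17
Net displacement: 26.76 east, -5.70 north. Direction back to start is (-26.76, 5.70): bearing = atan2(-26.76, 5.70) mod 360° = 282.02° ≈ 282°.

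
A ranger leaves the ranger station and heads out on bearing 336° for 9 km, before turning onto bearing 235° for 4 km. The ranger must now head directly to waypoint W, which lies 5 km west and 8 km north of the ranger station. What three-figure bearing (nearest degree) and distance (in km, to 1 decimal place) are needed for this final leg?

Leg 1 (336°, 9 km): east 9 sin 336° = -3.66, north 9 cos 336° = 8.22
Leg 2 (235°, 4 km): east 4 sin 235° = -3.28, north 4 cos 235° = -2.29
Current position: (-6.94, 5.93). Target: (-5, 8). Remaining: Δeast = 1.94, Δnorth = 2.07.
Bearing = atan2(1.94, 2.07) mod 360° = 43.07°; distance = √((1.94)² + (2.07)²) = 2.837 km.

043°, 2.8 km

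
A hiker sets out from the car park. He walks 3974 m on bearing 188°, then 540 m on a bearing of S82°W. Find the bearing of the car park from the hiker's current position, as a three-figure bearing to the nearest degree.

015°

Leg 1 (188°, 3974 m): east 3974 sin 188° = -553.07, north 3974 cos 188° = -3935.33
Leg 2 (S82°W, 540 m): east 540 sin 262° = -534.74, north 540 cos 262° = -75.15
Net displacement: -1087.82 east, -4010.48 north. Direction back to start is (1087.82, 4010.48): bearing = atan2(1087.82, 4010.48) mod 360° = 15.18° ≈ 015°.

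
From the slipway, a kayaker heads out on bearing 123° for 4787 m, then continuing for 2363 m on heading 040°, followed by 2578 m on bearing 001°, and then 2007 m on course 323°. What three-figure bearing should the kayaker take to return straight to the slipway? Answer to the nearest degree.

232°

Leg 1 (123°, 4787 m): east 4787 sin 123° = 4014.72, north 4787 cos 123° = -2607.19
Leg 2 (040°, 2363 m): east 2363 sin 40° = 1518.91, north 2363 cos 40° = 1810.16
Leg 3 (001°, 2578 m): east 2578 sin 1° = 44.99, north 2578 cos 1° = 2577.61
Leg 4 (323°, 2007 m): east 2007 sin 323° = -1207.84, north 2007 cos 323° = 1602.86
Net displacement: 4370.77 east, 3383.44 north. Direction back to start is (-4370.77, -3383.44): bearing = atan2(-4370.77, -3383.44) mod 360° = 232.26° ≈ 232°.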